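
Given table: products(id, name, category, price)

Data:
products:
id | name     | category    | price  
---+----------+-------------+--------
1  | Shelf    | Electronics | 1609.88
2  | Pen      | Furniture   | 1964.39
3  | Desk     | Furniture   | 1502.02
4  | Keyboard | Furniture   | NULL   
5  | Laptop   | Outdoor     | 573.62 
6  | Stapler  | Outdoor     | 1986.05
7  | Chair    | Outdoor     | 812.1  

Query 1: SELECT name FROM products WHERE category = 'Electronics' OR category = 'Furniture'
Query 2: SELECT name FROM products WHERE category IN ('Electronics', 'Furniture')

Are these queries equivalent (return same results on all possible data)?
Yes, equivalent

Both queries return: [('Desk',), ('Keyboard',), ('Pen',), ('Shelf',)]

Reason: OR vs IN are equivalent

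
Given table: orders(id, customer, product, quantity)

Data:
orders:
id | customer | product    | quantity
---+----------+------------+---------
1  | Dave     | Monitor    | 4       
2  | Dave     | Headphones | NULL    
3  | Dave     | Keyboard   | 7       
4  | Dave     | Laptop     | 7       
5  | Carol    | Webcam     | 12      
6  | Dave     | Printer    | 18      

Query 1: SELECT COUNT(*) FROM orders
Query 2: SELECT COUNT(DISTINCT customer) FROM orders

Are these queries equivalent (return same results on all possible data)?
No, not equivalent

Query 1 returns: [(6,)]
Query 2 returns: [(2,)]

Reason: COUNT(*) counts rows, COUNT(DISTINCT customer) counts unique customers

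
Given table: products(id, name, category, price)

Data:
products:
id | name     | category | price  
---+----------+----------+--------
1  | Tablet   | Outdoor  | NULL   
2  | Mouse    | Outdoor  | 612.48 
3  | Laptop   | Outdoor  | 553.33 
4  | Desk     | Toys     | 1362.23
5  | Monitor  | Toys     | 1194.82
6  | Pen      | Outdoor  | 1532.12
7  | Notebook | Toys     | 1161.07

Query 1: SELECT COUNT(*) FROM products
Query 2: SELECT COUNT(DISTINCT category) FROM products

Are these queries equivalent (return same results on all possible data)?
No, not equivalent

Query 1 returns: [(7,)]
Query 2 returns: [(2,)]

Reason: COUNT(*) counts rows, COUNT(DISTINCT category) counts unique categorys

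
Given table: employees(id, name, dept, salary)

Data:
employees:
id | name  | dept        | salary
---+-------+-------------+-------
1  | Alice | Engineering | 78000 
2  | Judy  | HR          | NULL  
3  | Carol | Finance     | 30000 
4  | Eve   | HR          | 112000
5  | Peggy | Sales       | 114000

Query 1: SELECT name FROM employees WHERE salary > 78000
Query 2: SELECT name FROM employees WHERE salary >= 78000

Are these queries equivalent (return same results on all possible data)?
No, not equivalent

Query 1 returns: [('Eve',), ('Peggy',)]
Query 2 returns: [('Alice',), ('Eve',), ('Peggy',)]

Reason: > vs >= gives different results when salary = 78000 exists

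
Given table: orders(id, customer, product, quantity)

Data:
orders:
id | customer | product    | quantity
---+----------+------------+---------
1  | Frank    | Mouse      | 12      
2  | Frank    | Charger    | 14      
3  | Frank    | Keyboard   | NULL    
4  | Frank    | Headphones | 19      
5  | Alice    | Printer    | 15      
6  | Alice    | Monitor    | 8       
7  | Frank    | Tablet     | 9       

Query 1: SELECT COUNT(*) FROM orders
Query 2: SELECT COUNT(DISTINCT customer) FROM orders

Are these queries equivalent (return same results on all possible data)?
No, not equivalent

Query 1 returns: [(7,)]
Query 2 returns: [(2,)]

Reason: COUNT(*) counts rows, COUNT(DISTINCT customer) counts unique customers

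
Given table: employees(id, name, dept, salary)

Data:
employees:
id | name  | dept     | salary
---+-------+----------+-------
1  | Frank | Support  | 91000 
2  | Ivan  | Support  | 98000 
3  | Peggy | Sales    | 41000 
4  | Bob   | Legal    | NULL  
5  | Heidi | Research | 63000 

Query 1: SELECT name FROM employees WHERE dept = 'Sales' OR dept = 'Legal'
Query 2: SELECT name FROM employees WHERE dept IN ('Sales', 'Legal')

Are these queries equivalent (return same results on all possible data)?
Yes, equivalent

Both queries return: [('Bob',), ('Peggy',)]

Reason: OR vs IN are equivalent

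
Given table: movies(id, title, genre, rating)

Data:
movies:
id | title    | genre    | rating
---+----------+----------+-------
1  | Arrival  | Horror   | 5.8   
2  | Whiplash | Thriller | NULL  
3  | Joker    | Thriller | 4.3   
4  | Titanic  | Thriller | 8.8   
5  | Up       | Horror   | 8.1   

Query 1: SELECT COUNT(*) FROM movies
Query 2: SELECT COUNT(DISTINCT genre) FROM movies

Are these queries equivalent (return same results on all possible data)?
No, not equivalent

Query 1 returns: [(5,)]
Query 2 returns: [(2,)]

Reason: COUNT(*) counts rows, COUNT(DISTINCT genre) counts unique genres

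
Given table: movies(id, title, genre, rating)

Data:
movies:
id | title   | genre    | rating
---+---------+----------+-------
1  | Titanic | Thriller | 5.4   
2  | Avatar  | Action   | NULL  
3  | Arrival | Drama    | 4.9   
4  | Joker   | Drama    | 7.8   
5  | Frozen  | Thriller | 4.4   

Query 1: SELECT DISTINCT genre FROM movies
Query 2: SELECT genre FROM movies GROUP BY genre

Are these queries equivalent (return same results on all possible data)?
Yes, equivalent

Both queries return: [('Action',), ('Drama',), ('Thriller',)]

Reason: Both get unique genres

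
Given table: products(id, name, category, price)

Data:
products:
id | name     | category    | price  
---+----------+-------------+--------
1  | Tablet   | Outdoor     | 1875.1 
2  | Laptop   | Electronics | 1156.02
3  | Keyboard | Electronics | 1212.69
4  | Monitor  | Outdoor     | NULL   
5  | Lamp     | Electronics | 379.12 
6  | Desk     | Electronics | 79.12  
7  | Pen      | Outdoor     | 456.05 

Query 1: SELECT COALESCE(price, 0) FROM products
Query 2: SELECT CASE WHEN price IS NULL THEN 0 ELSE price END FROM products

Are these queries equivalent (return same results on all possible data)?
Yes, equivalent

Both queries return: [(0,), (79.12,), (379.12,), (456.05,), (1156.02,), (1212.69,), (1875.1,)]

Reason: COALESCE vs CASE for NULL handling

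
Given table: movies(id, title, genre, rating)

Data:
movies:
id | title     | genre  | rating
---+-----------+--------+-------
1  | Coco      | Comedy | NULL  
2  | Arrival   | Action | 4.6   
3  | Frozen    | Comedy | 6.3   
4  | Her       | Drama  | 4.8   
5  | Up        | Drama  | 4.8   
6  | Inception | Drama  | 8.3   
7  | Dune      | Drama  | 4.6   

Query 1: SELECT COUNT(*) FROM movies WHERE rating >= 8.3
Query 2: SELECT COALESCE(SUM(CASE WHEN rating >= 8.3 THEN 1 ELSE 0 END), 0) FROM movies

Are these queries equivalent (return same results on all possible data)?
Yes, equivalent

Both queries return: [(1,)]

Reason: COUNT with WHERE vs conditional SUM (COALESCE handles empty-table NULL)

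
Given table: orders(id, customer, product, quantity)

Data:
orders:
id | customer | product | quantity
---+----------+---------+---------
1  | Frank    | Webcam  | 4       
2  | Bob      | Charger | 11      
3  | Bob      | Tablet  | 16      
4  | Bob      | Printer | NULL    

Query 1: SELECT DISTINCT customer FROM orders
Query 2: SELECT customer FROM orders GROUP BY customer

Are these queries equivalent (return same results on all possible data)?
Yes, equivalent

Both queries return: [('Bob',), ('Frank',)]

Reason: Both get unique customers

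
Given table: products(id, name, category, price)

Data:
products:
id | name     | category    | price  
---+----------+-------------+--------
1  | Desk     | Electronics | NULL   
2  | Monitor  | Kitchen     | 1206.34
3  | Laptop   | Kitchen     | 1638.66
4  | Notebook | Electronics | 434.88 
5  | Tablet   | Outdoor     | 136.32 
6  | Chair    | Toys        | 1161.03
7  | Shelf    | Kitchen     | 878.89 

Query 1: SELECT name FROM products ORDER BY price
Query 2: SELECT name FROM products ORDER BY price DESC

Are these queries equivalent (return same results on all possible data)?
No, not equivalent

Query 1 returns: [('Desk',), ('Tablet',), ('Notebook',), ('Shelf',), ('Chair',), ('Monitor',), ('Laptop',)]
Query 2 returns: [('Laptop',), ('Monitor',), ('Chair',), ('Shelf',), ('Notebook',), ('Tablet',), ('Desk',)]

Reason: ASC vs DESC gives opposite ordering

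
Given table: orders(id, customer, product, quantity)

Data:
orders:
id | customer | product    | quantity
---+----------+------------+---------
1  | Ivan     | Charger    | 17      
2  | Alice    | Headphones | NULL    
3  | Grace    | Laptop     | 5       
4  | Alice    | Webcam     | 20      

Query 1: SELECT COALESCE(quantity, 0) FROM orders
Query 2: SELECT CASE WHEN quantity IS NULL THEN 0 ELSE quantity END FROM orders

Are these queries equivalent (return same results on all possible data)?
Yes, equivalent

Both queries return: [(0,), (5,), (17,), (20,)]

Reason: COALESCE vs CASE for NULL handling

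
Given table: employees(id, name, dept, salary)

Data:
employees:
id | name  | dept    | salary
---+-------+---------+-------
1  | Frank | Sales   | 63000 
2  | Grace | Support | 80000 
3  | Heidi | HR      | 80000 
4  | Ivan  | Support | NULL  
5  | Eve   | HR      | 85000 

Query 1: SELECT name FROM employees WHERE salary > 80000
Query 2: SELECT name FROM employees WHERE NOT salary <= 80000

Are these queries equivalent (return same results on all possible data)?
Yes, equivalent

Both queries return: [('Eve',)]

Reason: Both filter salary > 80000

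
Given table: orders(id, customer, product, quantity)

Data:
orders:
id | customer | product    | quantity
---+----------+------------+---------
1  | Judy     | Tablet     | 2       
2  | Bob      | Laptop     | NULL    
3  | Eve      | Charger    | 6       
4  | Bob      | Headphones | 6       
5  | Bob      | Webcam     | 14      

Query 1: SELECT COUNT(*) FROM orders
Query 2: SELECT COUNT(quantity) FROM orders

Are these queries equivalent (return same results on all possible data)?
No, not equivalent

Query 1 returns: [(5,)]
Query 2 returns: [(4,)]

Reason: COUNT(*) includes NULLs, COUNT(column) excludes them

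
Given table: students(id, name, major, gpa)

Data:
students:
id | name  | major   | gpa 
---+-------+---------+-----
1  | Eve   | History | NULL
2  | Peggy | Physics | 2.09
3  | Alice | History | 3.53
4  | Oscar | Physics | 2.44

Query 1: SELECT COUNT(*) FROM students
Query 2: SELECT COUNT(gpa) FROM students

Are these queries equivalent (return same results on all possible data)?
No, not equivalent

Query 1 returns: [(4,)]
Query 2 returns: [(3,)]

Reason: COUNT(*) includes NULLs, COUNT(column) excludes them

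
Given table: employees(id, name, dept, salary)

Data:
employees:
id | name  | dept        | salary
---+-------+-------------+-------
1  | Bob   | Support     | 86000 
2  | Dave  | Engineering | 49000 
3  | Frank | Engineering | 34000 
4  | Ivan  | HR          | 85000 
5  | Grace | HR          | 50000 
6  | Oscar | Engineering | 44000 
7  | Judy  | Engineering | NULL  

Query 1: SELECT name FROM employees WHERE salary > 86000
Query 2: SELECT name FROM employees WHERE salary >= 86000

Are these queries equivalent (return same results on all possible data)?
No, not equivalent

Query 1 returns: []
Query 2 returns: [('Bob',)]

Reason: > vs >= gives different results when salary = 86000 exists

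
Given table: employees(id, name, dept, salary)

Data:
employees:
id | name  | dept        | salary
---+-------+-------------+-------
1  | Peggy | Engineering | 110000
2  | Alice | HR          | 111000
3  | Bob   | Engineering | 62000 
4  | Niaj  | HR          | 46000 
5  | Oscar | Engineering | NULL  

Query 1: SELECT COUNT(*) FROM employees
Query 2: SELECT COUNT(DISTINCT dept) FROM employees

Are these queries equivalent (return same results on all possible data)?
No, not equivalent

Query 1 returns: [(5,)]
Query 2 returns: [(2,)]

Reason: COUNT(*) counts rows, COUNT(DISTINCT dept) counts unique depts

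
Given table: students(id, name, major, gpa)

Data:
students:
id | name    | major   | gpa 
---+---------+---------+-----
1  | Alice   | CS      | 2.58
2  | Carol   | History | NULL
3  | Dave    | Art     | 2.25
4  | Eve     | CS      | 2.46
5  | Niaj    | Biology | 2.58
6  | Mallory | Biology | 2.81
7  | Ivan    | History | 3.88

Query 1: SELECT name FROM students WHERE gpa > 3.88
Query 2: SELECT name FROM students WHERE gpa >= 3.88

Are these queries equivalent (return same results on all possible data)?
No, not equivalent

Query 1 returns: []
Query 2 returns: [('Ivan',)]

Reason: > vs >= gives different results when gpa = 3.88 exists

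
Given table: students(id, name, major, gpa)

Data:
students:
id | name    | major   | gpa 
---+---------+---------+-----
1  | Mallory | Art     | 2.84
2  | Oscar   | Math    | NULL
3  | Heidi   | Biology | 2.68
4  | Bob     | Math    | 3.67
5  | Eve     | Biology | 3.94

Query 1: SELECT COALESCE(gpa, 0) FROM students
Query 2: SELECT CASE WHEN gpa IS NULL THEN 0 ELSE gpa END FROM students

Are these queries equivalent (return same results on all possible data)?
Yes, equivalent

Both queries return: [(0,), (2.68,), (2.84,), (3.67,), (3.94,)]

Reason: COALESCE vs CASE for NULL handling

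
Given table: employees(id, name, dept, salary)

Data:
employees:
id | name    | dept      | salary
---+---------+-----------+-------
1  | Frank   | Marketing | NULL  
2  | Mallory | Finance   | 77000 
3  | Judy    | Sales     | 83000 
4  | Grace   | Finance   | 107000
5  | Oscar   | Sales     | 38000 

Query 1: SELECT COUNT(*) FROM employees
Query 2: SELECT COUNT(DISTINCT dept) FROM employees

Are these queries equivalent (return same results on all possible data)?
No, not equivalent

Query 1 returns: [(5,)]
Query 2 returns: [(3,)]

Reason: COUNT(*) counts rows, COUNT(DISTINCT dept) counts unique depts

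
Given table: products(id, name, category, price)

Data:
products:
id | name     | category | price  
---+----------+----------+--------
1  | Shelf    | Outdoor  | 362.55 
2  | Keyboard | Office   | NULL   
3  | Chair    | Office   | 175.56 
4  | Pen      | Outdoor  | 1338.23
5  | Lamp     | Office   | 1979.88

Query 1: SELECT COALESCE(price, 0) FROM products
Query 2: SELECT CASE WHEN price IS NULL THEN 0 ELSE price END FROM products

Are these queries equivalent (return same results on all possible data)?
Yes, equivalent

Both queries return: [(0,), (175.56,), (362.55,), (1338.23,), (1979.88,)]

Reason: COALESCE vs CASE for NULL handling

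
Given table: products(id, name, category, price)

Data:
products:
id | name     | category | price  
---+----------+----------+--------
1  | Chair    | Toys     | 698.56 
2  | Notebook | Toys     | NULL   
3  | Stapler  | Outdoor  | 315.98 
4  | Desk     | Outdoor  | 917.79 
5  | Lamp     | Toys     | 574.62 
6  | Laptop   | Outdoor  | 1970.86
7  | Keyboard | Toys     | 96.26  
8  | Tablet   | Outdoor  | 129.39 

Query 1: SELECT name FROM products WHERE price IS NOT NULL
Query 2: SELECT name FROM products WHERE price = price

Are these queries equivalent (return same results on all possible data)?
Yes, equivalent

Both queries return: [('Chair',), ('Desk',), ('Keyboard',), ('Lamp',), ('Laptop',), ('Stapler',), ('Tablet',)]

Reason: IS NOT NULL vs self-equality (both exclude NULLs)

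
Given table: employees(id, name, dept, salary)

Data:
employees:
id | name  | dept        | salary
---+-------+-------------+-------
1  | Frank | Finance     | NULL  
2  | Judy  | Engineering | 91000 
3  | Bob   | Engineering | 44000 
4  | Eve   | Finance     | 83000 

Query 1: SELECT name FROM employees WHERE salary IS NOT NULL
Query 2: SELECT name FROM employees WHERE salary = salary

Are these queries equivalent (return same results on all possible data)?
Yes, equivalent

Both queries return: [('Bob',), ('Eve',), ('Judy',)]

Reason: IS NOT NULL vs self-equality (both exclude NULLs)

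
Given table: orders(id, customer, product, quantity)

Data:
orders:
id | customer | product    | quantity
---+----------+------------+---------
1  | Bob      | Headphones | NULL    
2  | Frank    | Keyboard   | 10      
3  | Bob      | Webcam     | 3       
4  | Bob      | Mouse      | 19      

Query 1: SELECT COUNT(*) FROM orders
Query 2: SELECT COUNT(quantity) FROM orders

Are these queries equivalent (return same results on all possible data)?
No, not equivalent

Query 1 returns: [(4,)]
Query 2 returns: [(3,)]

Reason: COUNT(*) includes NULLs, COUNT(column) excludes them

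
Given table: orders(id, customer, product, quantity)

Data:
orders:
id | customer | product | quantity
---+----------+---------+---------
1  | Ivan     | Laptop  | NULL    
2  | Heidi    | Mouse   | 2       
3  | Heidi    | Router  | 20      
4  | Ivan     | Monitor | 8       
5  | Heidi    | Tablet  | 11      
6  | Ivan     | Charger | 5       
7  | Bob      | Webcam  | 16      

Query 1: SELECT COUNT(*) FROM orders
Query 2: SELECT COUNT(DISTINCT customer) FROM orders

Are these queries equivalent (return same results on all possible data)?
No, not equivalent

Query 1 returns: [(7,)]
Query 2 returns: [(3,)]

Reason: COUNT(*) counts rows, COUNT(DISTINCT customer) counts unique customers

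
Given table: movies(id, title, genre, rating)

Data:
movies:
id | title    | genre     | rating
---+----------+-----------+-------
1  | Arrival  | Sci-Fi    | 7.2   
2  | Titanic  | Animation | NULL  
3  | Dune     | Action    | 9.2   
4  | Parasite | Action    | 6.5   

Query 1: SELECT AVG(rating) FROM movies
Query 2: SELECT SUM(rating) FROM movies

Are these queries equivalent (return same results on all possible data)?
No, not equivalent

Query 1 returns: [(7.633333333333333,)]
Query 2 returns: [(22.9,)]

Reason: AVG vs SUM give different aggregate values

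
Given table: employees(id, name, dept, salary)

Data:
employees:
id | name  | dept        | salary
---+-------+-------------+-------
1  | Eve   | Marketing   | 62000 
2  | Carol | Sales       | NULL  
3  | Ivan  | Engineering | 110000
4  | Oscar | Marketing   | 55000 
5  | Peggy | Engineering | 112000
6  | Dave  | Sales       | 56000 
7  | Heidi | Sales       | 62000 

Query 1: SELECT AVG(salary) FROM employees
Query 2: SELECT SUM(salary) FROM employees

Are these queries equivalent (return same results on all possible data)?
No, not equivalent

Query 1 returns: [(76166.66666666667,)]
Query 2 returns: [(457000,)]

Reason: AVG vs SUM give different aggregate values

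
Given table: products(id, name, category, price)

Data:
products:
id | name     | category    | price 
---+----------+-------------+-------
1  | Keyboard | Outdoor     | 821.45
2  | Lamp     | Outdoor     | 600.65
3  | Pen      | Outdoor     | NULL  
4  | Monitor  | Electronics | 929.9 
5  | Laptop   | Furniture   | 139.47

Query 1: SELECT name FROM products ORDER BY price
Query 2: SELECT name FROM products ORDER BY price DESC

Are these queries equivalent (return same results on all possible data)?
No, not equivalent

Query 1 returns: [('Pen',), ('Laptop',), ('Lamp',), ('Keyboard',), ('Monitor',)]
Query 2 returns: [('Monitor',), ('Keyboard',), ('Lamp',), ('Laptop',), ('Pen',)]

Reason: ASC vs DESC gives opposite ordering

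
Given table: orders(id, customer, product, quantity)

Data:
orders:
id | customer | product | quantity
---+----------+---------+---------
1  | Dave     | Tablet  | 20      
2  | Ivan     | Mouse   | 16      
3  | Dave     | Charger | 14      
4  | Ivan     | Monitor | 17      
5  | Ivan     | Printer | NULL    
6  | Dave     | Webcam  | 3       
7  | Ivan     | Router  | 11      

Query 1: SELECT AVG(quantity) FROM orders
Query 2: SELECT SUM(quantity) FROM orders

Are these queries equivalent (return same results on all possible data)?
No, not equivalent

Query 1 returns: [(13.5,)]
Query 2 returns: [(81,)]

Reason: AVG vs SUM give different aggregate values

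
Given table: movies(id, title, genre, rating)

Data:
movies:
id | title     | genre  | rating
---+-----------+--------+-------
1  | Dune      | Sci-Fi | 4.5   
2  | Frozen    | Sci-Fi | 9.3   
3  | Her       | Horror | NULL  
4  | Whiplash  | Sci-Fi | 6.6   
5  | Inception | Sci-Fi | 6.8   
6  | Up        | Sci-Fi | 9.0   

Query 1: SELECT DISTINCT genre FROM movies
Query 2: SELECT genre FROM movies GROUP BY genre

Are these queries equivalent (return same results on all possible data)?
Yes, equivalent

Both queries return: [('Horror',), ('Sci-Fi',)]

Reason: Both get unique genres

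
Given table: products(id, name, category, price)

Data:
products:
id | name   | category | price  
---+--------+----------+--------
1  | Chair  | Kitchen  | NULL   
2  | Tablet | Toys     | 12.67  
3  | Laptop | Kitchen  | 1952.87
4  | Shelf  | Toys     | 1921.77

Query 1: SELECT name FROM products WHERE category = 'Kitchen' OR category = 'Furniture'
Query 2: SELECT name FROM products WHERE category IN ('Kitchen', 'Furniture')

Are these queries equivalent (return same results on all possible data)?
Yes, equivalent

Both queries return: [('Chair',), ('Laptop',)]

Reason: OR vs IN are equivalent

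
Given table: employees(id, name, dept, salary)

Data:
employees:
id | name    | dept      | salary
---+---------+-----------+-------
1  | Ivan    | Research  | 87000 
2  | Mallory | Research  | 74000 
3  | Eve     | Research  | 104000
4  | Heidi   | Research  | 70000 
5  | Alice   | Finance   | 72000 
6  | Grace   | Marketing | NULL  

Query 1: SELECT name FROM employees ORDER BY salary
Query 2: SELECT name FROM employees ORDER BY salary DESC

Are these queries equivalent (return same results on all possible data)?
No, not equivalent

Query 1 returns: [('Grace',), ('Heidi',), ('Alice',), ('Mallory',), ('Ivan',), ('Eve',)]
Query 2 returns: [('Eve',), ('Ivan',), ('Mallory',), ('Alice',), ('Heidi',), ('Grace',)]

Reason: ASC vs DESC gives opposite ordering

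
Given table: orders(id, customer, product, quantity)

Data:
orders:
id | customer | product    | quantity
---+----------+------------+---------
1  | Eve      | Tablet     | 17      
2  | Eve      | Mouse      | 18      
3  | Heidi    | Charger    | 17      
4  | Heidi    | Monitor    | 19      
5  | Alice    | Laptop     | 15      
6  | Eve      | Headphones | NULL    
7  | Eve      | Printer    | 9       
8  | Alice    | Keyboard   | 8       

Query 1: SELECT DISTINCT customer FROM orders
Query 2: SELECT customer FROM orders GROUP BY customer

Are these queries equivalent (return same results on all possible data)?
Yes, equivalent

Both queries return: [('Alice',), ('Eve',), ('Heidi',)]

Reason: Both get unique customers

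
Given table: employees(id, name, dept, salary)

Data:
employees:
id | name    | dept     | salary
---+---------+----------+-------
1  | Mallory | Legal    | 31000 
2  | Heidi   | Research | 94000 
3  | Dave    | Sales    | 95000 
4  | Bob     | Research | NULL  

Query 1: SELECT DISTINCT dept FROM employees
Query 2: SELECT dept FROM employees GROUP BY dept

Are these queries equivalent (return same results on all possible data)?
Yes, equivalent

Both queries return: [('Legal',), ('Research',), ('Sales',)]

Reason: Both get unique depts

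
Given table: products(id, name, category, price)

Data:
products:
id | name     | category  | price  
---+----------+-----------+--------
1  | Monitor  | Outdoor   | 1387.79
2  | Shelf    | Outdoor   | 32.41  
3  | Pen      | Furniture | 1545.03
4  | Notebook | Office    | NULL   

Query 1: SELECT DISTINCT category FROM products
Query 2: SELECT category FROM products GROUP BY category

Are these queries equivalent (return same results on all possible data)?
Yes, equivalent

Both queries return: [('Furniture',), ('Office',), ('Outdoor',)]

Reason: Both get unique categorys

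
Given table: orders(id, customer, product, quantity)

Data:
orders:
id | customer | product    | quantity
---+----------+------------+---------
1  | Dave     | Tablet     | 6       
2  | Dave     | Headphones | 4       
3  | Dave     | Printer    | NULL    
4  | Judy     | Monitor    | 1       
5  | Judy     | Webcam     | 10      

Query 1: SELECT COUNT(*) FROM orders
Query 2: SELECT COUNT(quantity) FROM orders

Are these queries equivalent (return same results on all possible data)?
No, not equivalent

Query 1 returns: [(5,)]
Query 2 returns: [(4,)]

Reason: COUNT(*) includes NULLs, COUNT(column) excludes them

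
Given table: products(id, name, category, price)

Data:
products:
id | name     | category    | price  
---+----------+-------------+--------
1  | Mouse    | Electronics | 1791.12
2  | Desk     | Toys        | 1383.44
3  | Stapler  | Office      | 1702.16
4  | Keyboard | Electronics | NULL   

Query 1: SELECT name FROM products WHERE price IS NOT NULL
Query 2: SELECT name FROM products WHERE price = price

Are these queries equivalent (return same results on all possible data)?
Yes, equivalent

Both queries return: [('Desk',), ('Mouse',), ('Stapler',)]

Reason: IS NOT NULL vs self-equality (both exclude NULLs)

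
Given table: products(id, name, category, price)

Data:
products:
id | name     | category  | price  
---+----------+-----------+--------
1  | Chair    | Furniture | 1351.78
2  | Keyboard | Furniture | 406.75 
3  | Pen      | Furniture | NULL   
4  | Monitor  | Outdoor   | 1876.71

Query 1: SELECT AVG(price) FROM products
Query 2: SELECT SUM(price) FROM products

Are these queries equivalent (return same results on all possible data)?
No, not equivalent

Query 1 returns: [(1211.7466666666667,)]
Query 2 returns: [(3635.24,)]

Reason: AVG vs SUM give different aggregate values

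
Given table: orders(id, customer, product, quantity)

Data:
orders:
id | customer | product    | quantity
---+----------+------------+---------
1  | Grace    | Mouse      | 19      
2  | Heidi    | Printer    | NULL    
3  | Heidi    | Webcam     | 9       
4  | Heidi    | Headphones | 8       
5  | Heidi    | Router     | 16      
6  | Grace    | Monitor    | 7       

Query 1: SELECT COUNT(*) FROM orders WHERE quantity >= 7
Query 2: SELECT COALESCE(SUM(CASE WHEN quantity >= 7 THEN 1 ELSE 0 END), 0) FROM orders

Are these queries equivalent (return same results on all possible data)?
Yes, equivalent

Both queries return: [(5,)]

Reason: COUNT with WHERE vs conditional SUM (COALESCE handles empty-table NULL)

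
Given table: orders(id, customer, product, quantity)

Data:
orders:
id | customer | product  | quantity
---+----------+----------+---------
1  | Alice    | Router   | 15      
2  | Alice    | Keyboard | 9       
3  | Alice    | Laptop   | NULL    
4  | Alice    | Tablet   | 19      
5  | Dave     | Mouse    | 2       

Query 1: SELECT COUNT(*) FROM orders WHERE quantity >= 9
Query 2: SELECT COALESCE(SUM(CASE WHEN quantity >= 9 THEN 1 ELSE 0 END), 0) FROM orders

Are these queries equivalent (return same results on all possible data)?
Yes, equivalent

Both queries return: [(3,)]

Reason: COUNT with WHERE vs conditional SUM (COALESCE handles empty-table NULL)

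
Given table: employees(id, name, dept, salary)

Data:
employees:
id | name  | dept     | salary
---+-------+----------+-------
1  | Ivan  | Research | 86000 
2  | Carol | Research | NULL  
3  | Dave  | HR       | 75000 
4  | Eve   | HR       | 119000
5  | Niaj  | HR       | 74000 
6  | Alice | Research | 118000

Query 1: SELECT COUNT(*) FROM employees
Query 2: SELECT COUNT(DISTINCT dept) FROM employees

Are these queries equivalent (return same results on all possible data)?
No, not equivalent

Query 1 returns: [(6,)]
Query 2 returns: [(2,)]

Reason: COUNT(*) counts rows, COUNT(DISTINCT dept) counts unique depts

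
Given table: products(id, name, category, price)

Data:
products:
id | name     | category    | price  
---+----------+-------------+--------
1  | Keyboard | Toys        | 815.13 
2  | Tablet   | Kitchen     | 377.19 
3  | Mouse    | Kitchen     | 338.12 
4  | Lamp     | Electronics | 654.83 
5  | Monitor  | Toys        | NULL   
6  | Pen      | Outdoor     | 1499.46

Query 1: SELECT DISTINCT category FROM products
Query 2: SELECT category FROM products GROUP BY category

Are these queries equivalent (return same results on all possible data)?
Yes, equivalent

Both queries return: [('Electronics',), ('Kitchen',), ('Outdoor',), ('Toys',)]

Reason: Both get unique categorys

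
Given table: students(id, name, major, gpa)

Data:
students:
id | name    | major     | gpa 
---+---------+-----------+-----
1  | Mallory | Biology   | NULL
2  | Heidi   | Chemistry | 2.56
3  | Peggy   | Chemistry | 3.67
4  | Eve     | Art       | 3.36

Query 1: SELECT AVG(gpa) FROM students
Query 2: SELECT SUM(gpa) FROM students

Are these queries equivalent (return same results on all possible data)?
No, not equivalent

Query 1 returns: [(3.1966666666666668,)]
Query 2 returns: [(9.59,)]

Reason: AVG vs SUM give different aggregate values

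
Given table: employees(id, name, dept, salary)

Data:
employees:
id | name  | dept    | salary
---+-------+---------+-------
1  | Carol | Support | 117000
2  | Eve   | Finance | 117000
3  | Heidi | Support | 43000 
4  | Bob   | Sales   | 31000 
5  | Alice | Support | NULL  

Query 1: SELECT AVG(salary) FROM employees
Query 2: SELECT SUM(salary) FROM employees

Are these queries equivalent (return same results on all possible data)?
No, not equivalent

Query 1 returns: [(77000.0,)]
Query 2 returns: [(308000,)]

Reason: AVG vs SUM give different aggregate values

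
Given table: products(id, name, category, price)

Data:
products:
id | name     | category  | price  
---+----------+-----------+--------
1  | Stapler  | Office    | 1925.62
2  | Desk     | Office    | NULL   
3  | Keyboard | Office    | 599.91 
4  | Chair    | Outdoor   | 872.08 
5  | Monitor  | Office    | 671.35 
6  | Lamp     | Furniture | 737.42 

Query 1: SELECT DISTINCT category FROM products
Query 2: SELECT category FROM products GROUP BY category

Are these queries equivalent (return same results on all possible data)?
Yes, equivalent

Both queries return: [('Furniture',), ('Office',), ('Outdoor',)]

Reason: Both get unique categorys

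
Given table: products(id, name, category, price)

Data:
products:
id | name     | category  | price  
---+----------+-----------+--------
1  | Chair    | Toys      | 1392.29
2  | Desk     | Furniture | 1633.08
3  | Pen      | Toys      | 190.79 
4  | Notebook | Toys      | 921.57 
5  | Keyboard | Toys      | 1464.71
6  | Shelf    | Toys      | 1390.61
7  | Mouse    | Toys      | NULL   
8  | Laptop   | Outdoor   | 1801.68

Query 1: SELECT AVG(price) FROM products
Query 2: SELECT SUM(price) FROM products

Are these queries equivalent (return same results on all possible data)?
No, not equivalent

Query 1 returns: [(1256.3899999999999,)]
Query 2 returns: [(8794.73,)]

Reason: AVG vs SUM give different aggregate values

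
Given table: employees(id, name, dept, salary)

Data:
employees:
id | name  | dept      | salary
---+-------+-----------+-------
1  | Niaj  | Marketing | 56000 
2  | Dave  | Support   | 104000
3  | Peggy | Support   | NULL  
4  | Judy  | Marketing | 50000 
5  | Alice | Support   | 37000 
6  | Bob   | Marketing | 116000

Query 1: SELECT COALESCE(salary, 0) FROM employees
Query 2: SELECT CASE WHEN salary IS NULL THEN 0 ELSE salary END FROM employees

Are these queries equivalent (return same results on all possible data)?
Yes, equivalent

Both queries return: [(0,), (37000,), (50000,), (56000,), (104000,), (116000,)]

Reason: COALESCE vs CASE for NULL handling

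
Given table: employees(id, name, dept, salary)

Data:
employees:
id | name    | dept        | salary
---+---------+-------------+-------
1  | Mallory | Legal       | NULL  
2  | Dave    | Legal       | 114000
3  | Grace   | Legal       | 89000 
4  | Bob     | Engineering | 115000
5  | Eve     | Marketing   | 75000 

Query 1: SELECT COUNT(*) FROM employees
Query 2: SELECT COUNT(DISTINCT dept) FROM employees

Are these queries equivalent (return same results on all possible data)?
No, not equivalent

Query 1 returns: [(5,)]
Query 2 returns: [(3,)]

Reason: COUNT(*) counts rows, COUNT(DISTINCT dept) counts unique depts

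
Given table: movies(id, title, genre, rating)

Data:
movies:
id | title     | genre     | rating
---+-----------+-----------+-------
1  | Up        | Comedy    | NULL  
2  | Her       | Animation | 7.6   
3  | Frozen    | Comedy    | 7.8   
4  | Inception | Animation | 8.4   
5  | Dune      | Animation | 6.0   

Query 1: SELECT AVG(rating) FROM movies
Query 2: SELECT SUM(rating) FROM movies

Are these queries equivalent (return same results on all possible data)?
No, not equivalent

Query 1 returns: [(7.45,)]
Query 2 returns: [(29.8,)]

Reason: AVG vs SUM give different aggregate values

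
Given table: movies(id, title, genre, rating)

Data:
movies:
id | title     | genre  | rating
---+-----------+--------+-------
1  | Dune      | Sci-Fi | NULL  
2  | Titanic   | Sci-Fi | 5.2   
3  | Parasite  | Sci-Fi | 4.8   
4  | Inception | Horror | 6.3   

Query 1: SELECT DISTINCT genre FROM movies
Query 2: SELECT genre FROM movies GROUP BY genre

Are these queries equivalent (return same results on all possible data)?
Yes, equivalent

Both queries return: [('Horror',), ('Sci-Fi',)]

Reason: Both get unique genres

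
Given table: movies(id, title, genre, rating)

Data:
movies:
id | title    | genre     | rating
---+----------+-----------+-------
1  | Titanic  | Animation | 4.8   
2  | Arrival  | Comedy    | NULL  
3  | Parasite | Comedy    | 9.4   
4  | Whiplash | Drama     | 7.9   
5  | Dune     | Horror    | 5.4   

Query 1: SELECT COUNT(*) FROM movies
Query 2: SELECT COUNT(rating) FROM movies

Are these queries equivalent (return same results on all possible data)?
No, not equivalent

Query 1 returns: [(5,)]
Query 2 returns: [(4,)]

Reason: COUNT(*) includes NULLs, COUNT(column) excludes them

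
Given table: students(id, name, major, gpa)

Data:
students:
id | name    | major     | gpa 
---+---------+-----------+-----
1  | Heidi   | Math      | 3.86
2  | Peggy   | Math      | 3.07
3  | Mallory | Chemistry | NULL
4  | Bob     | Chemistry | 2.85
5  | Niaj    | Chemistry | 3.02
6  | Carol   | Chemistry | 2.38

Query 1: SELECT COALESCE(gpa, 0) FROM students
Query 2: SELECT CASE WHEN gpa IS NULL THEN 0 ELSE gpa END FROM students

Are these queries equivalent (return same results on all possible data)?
Yes, equivalent

Both queries return: [(0,), (2.38,), (2.85,), (3.02,), (3.07,), (3.86,)]

Reason: COALESCE vs CASE for NULL handling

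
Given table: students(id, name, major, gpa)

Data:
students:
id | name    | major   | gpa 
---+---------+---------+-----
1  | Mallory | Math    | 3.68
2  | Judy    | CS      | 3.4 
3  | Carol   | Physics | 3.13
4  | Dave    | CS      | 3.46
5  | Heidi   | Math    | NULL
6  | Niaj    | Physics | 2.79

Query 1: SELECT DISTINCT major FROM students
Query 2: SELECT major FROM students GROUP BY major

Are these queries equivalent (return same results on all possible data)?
Yes, equivalent

Both queries return: [('CS',), ('Math',), ('Physics',)]

Reason: Both get unique majors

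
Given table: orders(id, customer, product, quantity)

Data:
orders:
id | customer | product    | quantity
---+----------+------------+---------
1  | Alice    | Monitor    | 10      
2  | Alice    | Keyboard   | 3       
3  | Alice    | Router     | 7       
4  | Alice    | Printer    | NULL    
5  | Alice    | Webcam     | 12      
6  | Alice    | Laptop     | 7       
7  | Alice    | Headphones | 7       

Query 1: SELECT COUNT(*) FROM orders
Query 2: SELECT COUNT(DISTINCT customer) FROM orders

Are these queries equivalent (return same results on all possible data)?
No, not equivalent

Query 1 returns: [(7,)]
Query 2 returns: [(1,)]

Reason: COUNT(*) counts rows, COUNT(DISTINCT customer) counts unique customers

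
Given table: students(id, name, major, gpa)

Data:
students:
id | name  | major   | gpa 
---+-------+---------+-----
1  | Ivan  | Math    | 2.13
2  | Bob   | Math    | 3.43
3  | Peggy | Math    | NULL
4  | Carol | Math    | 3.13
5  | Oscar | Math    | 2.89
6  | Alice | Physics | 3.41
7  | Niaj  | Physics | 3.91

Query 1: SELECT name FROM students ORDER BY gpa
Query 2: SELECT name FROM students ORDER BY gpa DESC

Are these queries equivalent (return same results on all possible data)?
No, not equivalent

Query 1 returns: [('Peggy',), ('Ivan',), ('Oscar',), ('Carol',), ('Alice',), ('Bob',), ('Niaj',)]
Query 2 returns: [('Niaj',), ('Bob',), ('Alice',), ('Carol',), ('Oscar',), ('Ivan',), ('Peggy',)]

Reason: ASC vs DESC gives opposite ordering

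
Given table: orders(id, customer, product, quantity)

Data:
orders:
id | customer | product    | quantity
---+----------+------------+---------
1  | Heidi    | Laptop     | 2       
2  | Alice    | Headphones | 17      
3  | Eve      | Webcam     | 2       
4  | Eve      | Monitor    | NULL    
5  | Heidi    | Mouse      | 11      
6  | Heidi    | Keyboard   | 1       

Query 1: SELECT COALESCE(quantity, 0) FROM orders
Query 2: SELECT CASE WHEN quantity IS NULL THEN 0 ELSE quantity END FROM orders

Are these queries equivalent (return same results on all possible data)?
Yes, equivalent

Both queries return: [(0,), (1,), (2,), (2,), (11,), (17,)]

Reason: COALESCE vs CASE for NULL handling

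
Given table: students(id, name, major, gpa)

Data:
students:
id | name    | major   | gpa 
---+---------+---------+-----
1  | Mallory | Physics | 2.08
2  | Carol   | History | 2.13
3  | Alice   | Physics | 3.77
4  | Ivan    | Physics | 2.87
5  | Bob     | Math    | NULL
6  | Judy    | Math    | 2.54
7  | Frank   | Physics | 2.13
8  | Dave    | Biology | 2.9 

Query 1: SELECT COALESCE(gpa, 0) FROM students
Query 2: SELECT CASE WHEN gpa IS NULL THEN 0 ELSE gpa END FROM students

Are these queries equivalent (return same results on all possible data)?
Yes, equivalent

Both queries return: [(0,), (2.08,), (2.13,), (2.13,), (2.54,), (2.87,), (2.9,), (3.77,)]

Reason: COALESCE vs CASE for NULL handling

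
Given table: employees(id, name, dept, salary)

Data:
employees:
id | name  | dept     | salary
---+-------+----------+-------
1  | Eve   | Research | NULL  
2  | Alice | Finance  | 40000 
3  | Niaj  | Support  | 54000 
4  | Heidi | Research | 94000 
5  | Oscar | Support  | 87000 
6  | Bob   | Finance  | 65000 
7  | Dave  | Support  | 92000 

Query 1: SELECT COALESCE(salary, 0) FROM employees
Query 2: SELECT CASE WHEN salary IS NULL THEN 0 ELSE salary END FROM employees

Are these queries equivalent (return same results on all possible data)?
Yes, equivalent

Both queries return: [(0,), (40000,), (54000,), (65000,), (87000,), (92000,), (94000,)]

Reason: COALESCE vs CASE for NULL handling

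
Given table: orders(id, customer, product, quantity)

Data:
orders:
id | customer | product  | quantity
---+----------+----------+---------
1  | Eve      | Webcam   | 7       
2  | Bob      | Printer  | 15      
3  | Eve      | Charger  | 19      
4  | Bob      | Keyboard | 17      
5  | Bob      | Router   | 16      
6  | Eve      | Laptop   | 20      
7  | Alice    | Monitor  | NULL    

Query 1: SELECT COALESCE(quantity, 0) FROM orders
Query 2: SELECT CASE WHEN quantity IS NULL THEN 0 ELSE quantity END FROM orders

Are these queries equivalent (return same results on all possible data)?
Yes, equivalent

Both queries return: [(0,), (7,), (15,), (16,), (17,), (19,), (20,)]

Reason: COALESCE vs CASE for NULL handling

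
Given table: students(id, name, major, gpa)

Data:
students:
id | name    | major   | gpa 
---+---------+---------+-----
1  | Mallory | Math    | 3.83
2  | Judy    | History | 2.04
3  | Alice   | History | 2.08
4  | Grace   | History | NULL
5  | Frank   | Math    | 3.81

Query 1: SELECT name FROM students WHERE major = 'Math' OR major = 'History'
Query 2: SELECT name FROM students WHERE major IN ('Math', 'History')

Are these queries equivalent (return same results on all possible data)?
Yes, equivalent

Both queries return: [('Alice',), ('Frank',), ('Grace',), ('Judy',), ('Mallory',)]

Reason: OR vs IN are equivalent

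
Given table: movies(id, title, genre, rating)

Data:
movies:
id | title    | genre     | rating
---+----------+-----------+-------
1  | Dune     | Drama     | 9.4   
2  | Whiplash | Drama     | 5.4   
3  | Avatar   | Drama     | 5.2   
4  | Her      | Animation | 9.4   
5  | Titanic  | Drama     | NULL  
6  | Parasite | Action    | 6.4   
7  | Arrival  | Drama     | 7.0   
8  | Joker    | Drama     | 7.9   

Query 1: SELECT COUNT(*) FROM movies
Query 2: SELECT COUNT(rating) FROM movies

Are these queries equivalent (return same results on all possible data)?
No, not equivalent

Query 1 returns: [(8,)]
Query 2 returns: [(7,)]

Reason: COUNT(*) includes NULLs, COUNT(column) excludes them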